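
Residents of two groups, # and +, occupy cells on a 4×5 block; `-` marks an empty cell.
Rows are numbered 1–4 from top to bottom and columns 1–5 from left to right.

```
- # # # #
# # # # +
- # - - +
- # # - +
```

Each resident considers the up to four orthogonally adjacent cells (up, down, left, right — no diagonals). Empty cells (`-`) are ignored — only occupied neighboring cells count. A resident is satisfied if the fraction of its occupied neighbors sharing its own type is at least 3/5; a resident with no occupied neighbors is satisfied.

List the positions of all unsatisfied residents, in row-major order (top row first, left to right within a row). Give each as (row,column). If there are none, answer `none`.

Row 1: (1,2)# 2/2 ok · (1,3)# 3/3 ok · (1,4)# 3/3 ok · (1,5)# 1/2 unhappy
Row 2: (2,1)# 1/1 ok · (2,2)# 4/4 ok · (2,3)# 3/3 ok · (2,4)# 2/3 ok · (2,5)+ 1/3 unhappy
Row 3: (3,2)# 2/2 ok · (3,5)+ 2/2 ok
Row 4: (4,2)# 2/2 ok · (4,3)# 1/1 ok · (4,5)+ 1/1 ok

(1,5), (2,5)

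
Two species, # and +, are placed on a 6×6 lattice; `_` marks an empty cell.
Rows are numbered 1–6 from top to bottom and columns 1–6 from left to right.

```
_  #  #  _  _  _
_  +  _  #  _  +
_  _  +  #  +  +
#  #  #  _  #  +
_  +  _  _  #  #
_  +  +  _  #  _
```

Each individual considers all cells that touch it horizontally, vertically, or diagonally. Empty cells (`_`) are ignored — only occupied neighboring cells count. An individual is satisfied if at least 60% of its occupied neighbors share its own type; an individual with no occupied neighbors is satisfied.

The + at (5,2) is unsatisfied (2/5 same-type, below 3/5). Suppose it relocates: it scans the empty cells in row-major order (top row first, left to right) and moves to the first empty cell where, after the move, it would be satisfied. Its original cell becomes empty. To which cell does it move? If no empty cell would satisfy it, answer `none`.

Vacating (5,2). Empty cells in order:
  (1,1): 1/2 same-type → still unsatisfied.
  (1,4): 0/2 same-type → still unsatisfied.
  (1,5): 1/2 same-type → still unsatisfied.
  (1,6): 1/1 same-type → satisfied — stop here.

(1,6)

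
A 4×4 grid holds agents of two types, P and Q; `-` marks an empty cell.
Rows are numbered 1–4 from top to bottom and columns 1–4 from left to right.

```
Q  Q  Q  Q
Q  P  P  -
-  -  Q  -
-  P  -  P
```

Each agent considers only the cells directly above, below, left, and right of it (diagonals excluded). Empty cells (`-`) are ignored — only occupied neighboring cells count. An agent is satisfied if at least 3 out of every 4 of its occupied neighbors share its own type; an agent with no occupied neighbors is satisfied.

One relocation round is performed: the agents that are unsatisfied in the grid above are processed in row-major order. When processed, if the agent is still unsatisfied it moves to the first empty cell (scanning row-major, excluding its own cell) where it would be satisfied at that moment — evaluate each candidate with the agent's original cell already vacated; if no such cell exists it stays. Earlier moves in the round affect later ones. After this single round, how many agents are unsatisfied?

Initially unsatisfied (in order): (1,2), (1,3), (2,1), (2,2), (2,3), (3,3).
  (1,2) → (3,1).
  (1,3): no empty cell satisfies it; stays.
  (2,1): no empty cell satisfies it; stays.
  (2,2): no empty cell satisfies it; stays.
  (2,3): no empty cell satisfies it; stays.
  (3,3): no empty cell satisfies it; stays.
Resulting grid:
Q - Q Q
Q P P -
Q - Q -
- P - P
Unsatisfied now: (1,3), (2,1), (2,2), (2,3), (3,3).

5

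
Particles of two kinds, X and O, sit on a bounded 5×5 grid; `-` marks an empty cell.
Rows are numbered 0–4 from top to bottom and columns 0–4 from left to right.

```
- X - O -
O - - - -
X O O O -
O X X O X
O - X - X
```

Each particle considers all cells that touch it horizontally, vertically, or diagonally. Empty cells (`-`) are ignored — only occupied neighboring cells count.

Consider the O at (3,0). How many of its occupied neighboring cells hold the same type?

2

Occupied neighbors of (3,0): (2,0)=X, (2,1)=O, (3,1)=X, (4,0)=O.
Same type (O): 2 of 4.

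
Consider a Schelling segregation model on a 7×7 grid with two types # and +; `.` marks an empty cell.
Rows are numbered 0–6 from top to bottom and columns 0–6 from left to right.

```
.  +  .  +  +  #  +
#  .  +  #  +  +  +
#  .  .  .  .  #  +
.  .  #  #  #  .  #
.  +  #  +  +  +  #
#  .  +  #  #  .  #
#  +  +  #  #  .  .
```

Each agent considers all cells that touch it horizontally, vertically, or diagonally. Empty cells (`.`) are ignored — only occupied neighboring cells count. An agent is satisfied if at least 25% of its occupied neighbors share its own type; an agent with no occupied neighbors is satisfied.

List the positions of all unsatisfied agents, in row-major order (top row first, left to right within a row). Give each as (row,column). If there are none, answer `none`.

(0,1)+ 1/2 satisfied
(0,3)+ 3/4 satisfied
(0,4)+ 3/5 satisfied
(0,5)# 0/5 not
(0,6)+ 2/3 satisfied
(1,0)# 1/2 satisfied
(1,2)+ 2/3 satisfied
(1,3)# 0/4 not
(1,4)+ 3/6 satisfied
(1,5)+ 5/7 satisfied
(1,6)+ 3/5 satisfied
(2,0)# 1/1 satisfied
(2,5)# 2/6 satisfied
(2,6)+ 2/4 satisfied
(3,2)# 2/4 satisfied
(3,3)# 3/5 satisfied
(3,4)# 2/5 satisfied
(3,6)# 2/4 satisfied
(4,1)+ 1/4 satisfied
(4,2)# 3/6 satisfied
(4,3)+ 2/8 satisfied
(4,4)+ 2/6 satisfied
(4,5)+ 1/6 not
(4,6)# 2/3 satisfied
(5,0)# 1/3 satisfied
(5,2)+ 4/7 satisfied
(5,3)# 4/8 satisfied
(5,4)# 3/6 satisfied
(5,6)# 1/2 satisfied
(6,0)# 1/2 satisfied
(6,1)+ 2/4 satisfied
(6,2)+ 2/4 satisfied
(6,3)# 3/5 satisfied
(6,4)# 3/3 satisfied

(0,5), (1,3), (4,5)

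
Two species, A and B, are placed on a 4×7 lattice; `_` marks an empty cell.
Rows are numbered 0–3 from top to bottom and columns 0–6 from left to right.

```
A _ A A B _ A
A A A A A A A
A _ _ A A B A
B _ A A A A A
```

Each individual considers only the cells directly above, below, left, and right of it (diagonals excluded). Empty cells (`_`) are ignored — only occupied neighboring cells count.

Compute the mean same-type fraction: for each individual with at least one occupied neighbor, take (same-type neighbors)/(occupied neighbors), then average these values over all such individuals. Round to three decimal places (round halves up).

0.768

(0,0)A 1/1
(0,2)A 2/2
(0,3)A 2/3
(0,4)B 0/2
(0,6)A 1/1
(1,0)A 3/3
(1,1)A 2/2
(1,2)A 3/3
(1,3)A 4/4
(1,4)A 3/4
(1,5)A 2/3
(1,6)A 3/3
(2,0)A 1/2
(2,3)A 3/3
(2,4)A 3/4
(2,5)B 0/4
(2,6)A 2/3
(3,0)B 0/1
(3,2)A 1/1
(3,3)A 3/3
(3,4)A 3/3
(3,5)A 2/3
(3,6)A 2/2
Sum over 23 individuals: 1/1 + 2/2 + 2/3 + 0/2 + 1/1 + 3/3 + 2/2 + 3/3 + 4/4 + 3/4 + 2/3 + 3/3 + 1/2 + 3/3 + 3/4 + 0/4 + 2/3 + 0/1 + 1/1 + 3/3 + 3/3 + 2/3 + 2/2 = 53/3; mean = 53/3 ÷ 23 = 53/69 = 0.768115… → 0.768.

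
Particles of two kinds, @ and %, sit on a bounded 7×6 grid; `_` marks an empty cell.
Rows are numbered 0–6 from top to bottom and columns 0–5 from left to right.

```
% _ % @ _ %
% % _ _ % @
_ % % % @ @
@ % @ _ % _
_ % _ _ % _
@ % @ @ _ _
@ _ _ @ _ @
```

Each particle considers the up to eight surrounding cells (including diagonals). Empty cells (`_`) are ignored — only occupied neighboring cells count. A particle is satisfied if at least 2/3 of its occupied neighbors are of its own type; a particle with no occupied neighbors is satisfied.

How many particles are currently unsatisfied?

18

Row 0: (0,0)% 2/2 ✓ · (0,2)% 1/2 ✗ · (0,3)@ 0/2 ✗ · (0,5)% 1/2 ✗
Row 1: (1,0)% 3/3 ✓ · (1,1)% 5/5 ✓ · (1,4)% 2/6 ✗ · (1,5)@ 2/4 ✗
Row 2: (2,1)% 4/6 ✓ · (2,2)% 4/5 ✓ · (2,3)% 3/5 ✗ · (2,4)@ 2/5 ✗ · (2,5)@ 2/4 ✗
Row 3: (3,0)@ 0/3 ✗ · (3,1)% 3/5 ✗ · (3,2)@ 0/5 ✗ · (3,4)% 2/4 ✗
Row 4: (4,1)% 2/6 ✗ · (4,4)% 1/2 ✗
Row 5: (5,0)@ 1/3 ✗ · (5,1)% 1/4 ✗ · (5,2)@ 2/4 ✗ · (5,3)@ 2/3 ✓
Row 6: (6,0)@ 1/2 ✗ · (6,3)@ 2/2 ✓ · (6,5)@ 0/0 ✓
Unsatisfied: (0,2), (0,3), (0,5), (1,4), (1,5), (2,3), (2,4), (2,5), (3,0), (3,1), (3,2), (3,4), (4,1), (4,4), (5,0), (5,1), (5,2), (6,0) — 18 in total.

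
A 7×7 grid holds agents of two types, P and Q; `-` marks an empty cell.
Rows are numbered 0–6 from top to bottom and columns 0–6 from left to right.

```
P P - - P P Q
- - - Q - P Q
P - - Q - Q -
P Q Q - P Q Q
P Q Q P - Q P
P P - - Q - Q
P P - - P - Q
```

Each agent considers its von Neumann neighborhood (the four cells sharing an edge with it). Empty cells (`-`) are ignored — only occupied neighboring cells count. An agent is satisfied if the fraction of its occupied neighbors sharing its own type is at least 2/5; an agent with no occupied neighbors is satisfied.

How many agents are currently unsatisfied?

Row 0: (0,0)P 1/1 satisfied · (0,1)P 1/1 satisfied · (0,4)P 1/1 satisfied · (0,5)P 2/3 satisfied · (0,6)Q 1/2 satisfied
Row 1: (1,3)Q 1/1 satisfied · (1,5)P 1/3 not · (1,6)Q 1/2 satisfied
Row 2: (2,0)P 1/1 satisfied · (2,3)Q 1/1 satisfied · (2,5)Q 1/2 satisfied
Row 3: (3,0)P 2/3 satisfied · (3,1)Q 2/3 satisfied · (3,2)Q 2/2 satisfied · (3,4)P 0/1 not · (3,5)Q 3/4 satisfied · (3,6)Q 1/2 satisfied
Row 4: (4,0)P 2/3 satisfied · (4,1)Q 2/4 satisfied · (4,2)Q 2/3 satisfied · (4,3)P 0/1 not · (4,5)Q 1/2 satisfied · (4,6)P 0/3 not
Row 5: (5,0)P 3/3 satisfied · (5,1)P 2/3 satisfied · (5,4)Q 0/1 not · (5,6)Q 1/2 satisfied
Row 6: (6,0)P 2/2 satisfied · (6,1)P 2/2 satisfied · (6,4)P 0/1 not · (6,6)Q 1/1 satisfied
Unsatisfied: (1,5), (3,4), (4,3), (4,6), (5,4), (6,4) — 6 in total.

6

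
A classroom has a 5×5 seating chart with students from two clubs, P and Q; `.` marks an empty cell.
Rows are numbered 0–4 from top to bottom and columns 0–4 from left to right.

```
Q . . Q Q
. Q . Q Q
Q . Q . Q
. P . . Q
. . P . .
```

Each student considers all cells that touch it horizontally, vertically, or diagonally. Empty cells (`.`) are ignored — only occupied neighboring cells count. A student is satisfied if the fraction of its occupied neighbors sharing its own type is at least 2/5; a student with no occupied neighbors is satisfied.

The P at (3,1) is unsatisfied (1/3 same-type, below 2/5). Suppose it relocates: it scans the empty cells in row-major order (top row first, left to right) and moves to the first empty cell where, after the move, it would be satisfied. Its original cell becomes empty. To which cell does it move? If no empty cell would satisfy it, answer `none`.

(3,2)

Vacating (3,1). Empty cells in order:
  (0,1): 0/2 same-type → still unsatisfied.
  (0,2): 0/3 same-type → still unsatisfied.
  (1,0): 0/3 same-type → still unsatisfied.
  (1,2): 0/4 same-type → still unsatisfied.
  (2,1): 0/3 same-type → still unsatisfied.
  (2,3): 0/5 same-type → still unsatisfied.
  (3,0): 0/1 same-type → still unsatisfied.
  (3,2): 1/2 same-type → satisfied — stop here.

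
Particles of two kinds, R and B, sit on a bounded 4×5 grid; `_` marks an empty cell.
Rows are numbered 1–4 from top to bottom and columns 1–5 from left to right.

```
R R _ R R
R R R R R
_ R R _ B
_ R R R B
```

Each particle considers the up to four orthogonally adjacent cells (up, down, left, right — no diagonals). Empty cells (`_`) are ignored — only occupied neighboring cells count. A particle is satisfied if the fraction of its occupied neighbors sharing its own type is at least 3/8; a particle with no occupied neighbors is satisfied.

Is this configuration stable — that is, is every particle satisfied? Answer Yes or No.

Row 1: (1,1)R 2/2 ok · (1,2)R 2/2 ok · (1,4)R 2/2 ok · (1,5)R 2/2 ok
Row 2: (2,1)R 2/2 ok · (2,2)R 4/4 ok · (2,3)R 3/3 ok · (2,4)R 3/3 ok · (2,5)R 2/3 ok
Row 3: (3,2)R 3/3 ok · (3,3)R 3/3 ok · (3,5)B 1/2 ok
Row 4: (4,2)R 2/2 ok · (4,3)R 3/3 ok · (4,4)R 1/2 ok · (4,5)B 1/2 ok
All meet the threshold, so the configuration is stable.

Yes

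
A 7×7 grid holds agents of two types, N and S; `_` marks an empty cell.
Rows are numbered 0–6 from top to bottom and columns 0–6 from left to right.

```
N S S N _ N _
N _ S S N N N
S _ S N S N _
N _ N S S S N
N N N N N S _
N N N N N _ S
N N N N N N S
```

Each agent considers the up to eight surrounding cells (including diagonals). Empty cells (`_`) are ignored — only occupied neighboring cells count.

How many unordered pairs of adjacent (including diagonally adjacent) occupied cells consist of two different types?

Scan each occupied cell's neighbors to the right and below (and the two forward diagonals) so each pair is counted once.
From row 0: 5 unlike of 14 pairs (running 5/14).
From row 1: 6 unlike of 16 pairs (running 11/30).
From row 2: 9 unlike of 15 pairs (running 20/45).
From row 3: 9 unlike of 18 pairs (running 29/63).
From row 4: 2 unlike of 20 pairs (running 31/83).
From row 5: 1 unlike of 20 pairs (running 32/103).
From row 6: 1 unlike of 6 pairs (running 33/109).
Total adjacent occupied pairs: 109; unlike-type pairs: 33.

33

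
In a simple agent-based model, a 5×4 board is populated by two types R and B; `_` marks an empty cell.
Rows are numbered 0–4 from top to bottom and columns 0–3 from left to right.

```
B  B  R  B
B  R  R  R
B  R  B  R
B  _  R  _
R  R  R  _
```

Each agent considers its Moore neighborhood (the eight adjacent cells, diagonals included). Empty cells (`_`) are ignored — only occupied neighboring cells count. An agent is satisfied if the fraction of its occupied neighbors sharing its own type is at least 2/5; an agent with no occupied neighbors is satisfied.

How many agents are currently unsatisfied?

Row 0: (0,0)B 2/3 satisfied · (0,1)B 2/5 satisfied · (0,2)R 3/5 satisfied · (0,3)B 0/3 not
Row 1: (1,0)B 3/5 satisfied · (1,1)R 3/8 not · (1,2)R 5/8 satisfied · (1,3)R 3/5 satisfied
Row 2: (2,0)B 2/4 satisfied · (2,1)R 3/7 satisfied · (2,2)B 0/6 not · (2,3)R 3/4 satisfied
Row 3: (3,0)B 1/4 not · (3,2)R 4/5 satisfied
Row 4: (4,0)R 1/2 satisfied · (4,1)R 3/4 satisfied · (4,2)R 2/2 satisfied
Unsatisfied: (0,3), (1,1), (2,2), (3,0) — 4 in total.

4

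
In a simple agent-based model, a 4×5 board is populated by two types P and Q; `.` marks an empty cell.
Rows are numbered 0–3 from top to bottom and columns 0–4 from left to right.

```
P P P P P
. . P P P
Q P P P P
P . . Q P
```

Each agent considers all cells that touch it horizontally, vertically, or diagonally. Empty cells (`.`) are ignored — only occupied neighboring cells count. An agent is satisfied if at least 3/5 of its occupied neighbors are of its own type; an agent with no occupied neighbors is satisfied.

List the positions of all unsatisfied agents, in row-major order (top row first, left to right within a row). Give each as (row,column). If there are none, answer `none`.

(2,0), (3,0), (3,3)

(0,0)P 1/1 ✓
(0,1)P 3/3 ✓
(0,2)P 4/4 ✓
(0,3)P 5/5 ✓
(0,4)P 3/3 ✓
(1,2)P 7/7 ✓
(1,3)P 8/8 ✓
(1,4)P 5/5 ✓
(2,0)Q 0/2 ✗
(2,1)P 3/4 ✓
(2,2)P 4/5 ✓
(2,3)P 6/7 ✓
(2,4)P 4/5 ✓
(3,0)P 1/2 ✗
(3,3)Q 0/4 ✗
(3,4)P 2/3 ✓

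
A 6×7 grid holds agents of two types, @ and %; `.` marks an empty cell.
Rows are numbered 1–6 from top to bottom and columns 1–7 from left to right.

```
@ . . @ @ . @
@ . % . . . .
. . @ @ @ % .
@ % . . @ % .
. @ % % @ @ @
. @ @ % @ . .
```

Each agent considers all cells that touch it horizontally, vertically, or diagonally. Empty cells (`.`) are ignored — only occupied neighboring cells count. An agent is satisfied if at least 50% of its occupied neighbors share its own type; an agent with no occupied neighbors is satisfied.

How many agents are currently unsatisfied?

Row 1: (1,1)@ 1/1 ok · (1,4)@ 1/2 ok · (1,5)@ 1/1 ok · (1,7)@ 0/0 ok
Row 2: (2,1)@ 1/1 ok · (2,3)% 0/3 unhappy
Row 3: (3,3)@ 1/3 unhappy · (3,4)@ 3/4 ok · (3,5)@ 2/4 ok · (3,6)% 1/3 unhappy
Row 4: (4,1)@ 1/2 ok · (4,2)% 1/4 unhappy · (4,5)@ 4/7 ok · (4,6)% 1/6 unhappy
Row 5: (5,2)@ 3/5 ok · (5,3)% 3/6 ok · (5,4)% 2/6 unhappy · (5,5)@ 3/6 ok · (5,6)@ 4/5 ok · (5,7)@ 1/2 ok
Row 6: (6,2)@ 2/3 ok · (6,3)@ 2/5 unhappy · (6,4)% 2/5 unhappy · (6,5)@ 2/4 ok
Unsatisfied: (2,3), (3,3), (3,6), (4,2), (4,6), (5,4), (6,3), (6,4) — 8 in total.

8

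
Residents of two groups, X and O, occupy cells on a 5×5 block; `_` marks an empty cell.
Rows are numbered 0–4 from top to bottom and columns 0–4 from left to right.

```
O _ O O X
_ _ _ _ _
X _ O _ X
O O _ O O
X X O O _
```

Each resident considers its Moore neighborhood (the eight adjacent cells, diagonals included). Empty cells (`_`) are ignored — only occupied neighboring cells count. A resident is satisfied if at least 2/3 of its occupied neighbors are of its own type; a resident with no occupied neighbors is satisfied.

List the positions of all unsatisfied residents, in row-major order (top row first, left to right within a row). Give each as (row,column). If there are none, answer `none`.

(0,3), (0,4), (2,0), (2,4), (3,0), (3,1), (4,0), (4,1)

Row 0: (0,0)O 0/0 ✓ · (0,2)O 1/1 ✓ · (0,3)O 1/2 ✗ · (0,4)X 0/1 ✗
Row 2: (2,0)X 0/2 ✗ · (2,2)O 2/2 ✓ · (2,4)X 0/2 ✗
Row 3: (3,0)O 1/4 ✗ · (3,1)O 3/6 ✗ · (3,3)O 4/5 ✓ · (3,4)O 2/3 ✓
Row 4: (4,0)X 1/3 ✗ · (4,1)X 1/4 ✗ · (4,2)O 3/4 ✓ · (4,3)O 3/3 ✓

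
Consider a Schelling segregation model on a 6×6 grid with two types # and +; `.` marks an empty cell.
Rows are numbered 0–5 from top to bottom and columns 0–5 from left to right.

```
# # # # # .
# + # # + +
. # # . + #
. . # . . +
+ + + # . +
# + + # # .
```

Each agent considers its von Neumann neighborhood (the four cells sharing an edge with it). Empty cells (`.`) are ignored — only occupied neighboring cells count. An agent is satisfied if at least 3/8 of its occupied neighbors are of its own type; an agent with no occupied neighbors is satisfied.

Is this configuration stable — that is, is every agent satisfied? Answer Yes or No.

Row 0: (0,0)# 2/2 satisfied · (0,1)# 2/3 satisfied · (0,2)# 3/3 satisfied · (0,3)# 3/3 satisfied · (0,4)# 1/2 satisfied
Row 1: (1,0)# 1/2 satisfied · (1,1)+ 0/4 not · (1,2)# 3/4 satisfied · (1,3)# 2/3 satisfied · (1,4)+ 2/4 satisfied · (1,5)+ 1/2 satisfied
Row 2: (2,1)# 1/2 satisfied · (2,2)# 3/3 satisfied · (2,4)+ 1/2 satisfied · (2,5)# 0/3 not
Row 3: (3,2)# 1/2 satisfied · (3,5)+ 1/2 satisfied
Row 4: (4,0)+ 1/2 satisfied · (4,1)+ 3/3 satisfied · (4,2)+ 2/4 satisfied · (4,3)# 1/2 satisfied · (4,5)+ 1/1 satisfied
Row 5: (5,0)# 0/2 not · (5,1)+ 2/3 satisfied · (5,2)+ 2/3 satisfied · (5,3)# 2/3 satisfied · (5,4)# 1/1 satisfied
For instance (1,1) has only 0/4 same-type neighbors, below 3/8.

No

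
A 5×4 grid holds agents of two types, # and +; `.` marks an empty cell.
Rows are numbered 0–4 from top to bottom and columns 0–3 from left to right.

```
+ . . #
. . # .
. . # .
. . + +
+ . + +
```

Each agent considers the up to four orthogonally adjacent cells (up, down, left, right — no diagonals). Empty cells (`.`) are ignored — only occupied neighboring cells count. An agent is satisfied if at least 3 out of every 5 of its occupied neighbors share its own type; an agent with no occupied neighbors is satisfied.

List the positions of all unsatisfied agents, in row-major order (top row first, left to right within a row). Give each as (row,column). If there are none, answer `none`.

(2,2)

Row 0: (0,0)+ 0/0 ✓ · (0,3)# 0/0 ✓
Row 1: (1,2)# 1/1 ✓
Row 2: (2,2)# 1/2 ✗
Row 3: (3,2)+ 2/3 ✓ · (3,3)+ 2/2 ✓
Row 4: (4,0)+ 0/0 ✓ · (4,2)+ 2/2 ✓ · (4,3)+ 2/2 ✓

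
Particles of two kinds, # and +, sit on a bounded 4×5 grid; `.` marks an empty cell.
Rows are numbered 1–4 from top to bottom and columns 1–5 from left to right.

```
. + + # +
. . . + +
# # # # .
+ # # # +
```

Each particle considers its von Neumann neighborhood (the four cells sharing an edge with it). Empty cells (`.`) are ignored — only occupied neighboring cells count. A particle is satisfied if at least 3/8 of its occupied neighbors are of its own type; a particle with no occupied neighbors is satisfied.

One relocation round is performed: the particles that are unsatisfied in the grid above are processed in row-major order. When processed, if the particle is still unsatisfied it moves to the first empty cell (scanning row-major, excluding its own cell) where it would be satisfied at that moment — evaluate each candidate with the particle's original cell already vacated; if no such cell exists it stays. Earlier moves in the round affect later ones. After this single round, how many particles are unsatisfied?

Initially unsatisfied (in order): (1,4), (2,4), (4,1), (4,5).
  (1,4) → (2,1).
  (2,4): now satisfied by earlier moves; stays.
  (4,1) → (1,1).
  (4,5) → (1,4).
Resulting grid:
+ + + + +
# . . + +
# # # # .
. # # # .
All satisfied now.

0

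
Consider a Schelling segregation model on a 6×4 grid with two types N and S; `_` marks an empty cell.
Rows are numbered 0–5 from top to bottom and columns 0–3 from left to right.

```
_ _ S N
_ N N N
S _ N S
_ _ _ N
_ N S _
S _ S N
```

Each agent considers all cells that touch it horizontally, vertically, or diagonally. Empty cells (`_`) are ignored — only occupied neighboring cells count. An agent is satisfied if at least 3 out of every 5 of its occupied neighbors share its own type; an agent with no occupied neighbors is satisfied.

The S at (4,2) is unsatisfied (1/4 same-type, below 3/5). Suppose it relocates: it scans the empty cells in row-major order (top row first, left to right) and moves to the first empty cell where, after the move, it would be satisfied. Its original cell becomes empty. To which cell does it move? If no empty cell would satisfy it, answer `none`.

Vacating (4,2). Empty cells in order:
  (0,0): 0/1 same-type → still unsatisfied.
  (0,1): 1/3 same-type → still unsatisfied.
  (1,0): 1/2 same-type → still unsatisfied.
  (2,1): 1/4 same-type → still unsatisfied.
  (3,0): 1/2 same-type → still unsatisfied.
  (3,1): 1/3 same-type → still unsatisfied.
  (3,2): 1/4 same-type → still unsatisfied.
  (4,0): 1/2 same-type → still unsatisfied.
  (4,3): 1/3 same-type → still unsatisfied.
  (5,1): 2/3 same-type → satisfied — stop here.

(5,1)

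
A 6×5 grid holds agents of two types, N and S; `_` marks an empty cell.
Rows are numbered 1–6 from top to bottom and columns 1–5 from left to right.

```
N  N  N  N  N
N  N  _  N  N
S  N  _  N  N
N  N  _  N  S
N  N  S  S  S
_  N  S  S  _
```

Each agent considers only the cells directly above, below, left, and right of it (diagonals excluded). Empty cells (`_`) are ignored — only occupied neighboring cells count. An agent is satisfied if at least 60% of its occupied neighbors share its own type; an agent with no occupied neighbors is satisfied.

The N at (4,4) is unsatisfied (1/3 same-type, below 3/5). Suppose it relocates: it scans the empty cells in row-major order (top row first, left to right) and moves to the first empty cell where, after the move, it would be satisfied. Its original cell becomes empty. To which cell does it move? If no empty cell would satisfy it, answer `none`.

Vacating (4,4). Empty cells in order:
  (2,3): 3/3 same-type → satisfied — stop here.

(2,3)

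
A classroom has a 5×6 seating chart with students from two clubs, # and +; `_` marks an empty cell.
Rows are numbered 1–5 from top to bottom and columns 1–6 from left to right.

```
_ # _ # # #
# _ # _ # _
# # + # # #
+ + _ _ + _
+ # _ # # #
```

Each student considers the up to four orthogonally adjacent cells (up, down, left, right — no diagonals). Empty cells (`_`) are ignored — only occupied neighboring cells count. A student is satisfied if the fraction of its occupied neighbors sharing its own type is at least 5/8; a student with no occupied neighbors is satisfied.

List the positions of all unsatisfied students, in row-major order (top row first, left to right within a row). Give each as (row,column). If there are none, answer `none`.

(2,3), (3,2), (3,3), (3,4), (4,2), (4,5), (5,1), (5,2)

(1,2)# 0/0 ok
(1,4)# 1/1 ok
(1,5)# 3/3 ok
(1,6)# 1/1 ok
(2,1)# 1/1 ok
(2,3)# 0/1 unhappy
(2,5)# 2/2 ok
(3,1)# 2/3 ok
(3,2)# 1/3 unhappy
(3,3)+ 0/3 unhappy
(3,4)# 1/2 unhappy
(3,5)# 3/4 ok
(3,6)# 1/1 ok
(4,1)+ 2/3 ok
(4,2)+ 1/3 unhappy
(4,5)+ 0/2 unhappy
(5,1)+ 1/2 unhappy
(5,2)# 0/2 unhappy
(5,4)# 1/1 ok
(5,5)# 2/3 ok
(5,6)# 1/1 ok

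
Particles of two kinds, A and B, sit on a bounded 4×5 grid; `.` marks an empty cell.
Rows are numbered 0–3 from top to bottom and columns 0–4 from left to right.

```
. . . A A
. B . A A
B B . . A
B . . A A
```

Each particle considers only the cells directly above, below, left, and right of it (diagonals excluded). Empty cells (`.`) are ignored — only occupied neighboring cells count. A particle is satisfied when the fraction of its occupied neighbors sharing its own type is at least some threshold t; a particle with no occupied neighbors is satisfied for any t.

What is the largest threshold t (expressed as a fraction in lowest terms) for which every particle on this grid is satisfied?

(0,3)A 2/2
(0,4)A 2/2
(1,1)B 1/1
(1,3)A 2/2
(1,4)A 3/3
(2,0)B 2/2
(2,1)B 2/2
(2,4)A 2/2
(3,0)B 1/1
(3,3)A 1/1
(3,4)A 2/2
The smallest same-type fraction is 2/2 at (0,3), which reduces to 1/1. Any threshold above that leaves this particle unsatisfied.

1/1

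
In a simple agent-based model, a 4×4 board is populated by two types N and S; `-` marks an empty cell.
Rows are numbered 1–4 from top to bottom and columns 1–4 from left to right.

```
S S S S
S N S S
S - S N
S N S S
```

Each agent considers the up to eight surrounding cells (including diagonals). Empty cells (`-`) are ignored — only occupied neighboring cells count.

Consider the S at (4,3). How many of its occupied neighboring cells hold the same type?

2

Occupied neighbors of (4,3): (3,3)=S, (3,4)=N, (4,2)=N, (4,4)=S.
Same type (S): 2 of 4.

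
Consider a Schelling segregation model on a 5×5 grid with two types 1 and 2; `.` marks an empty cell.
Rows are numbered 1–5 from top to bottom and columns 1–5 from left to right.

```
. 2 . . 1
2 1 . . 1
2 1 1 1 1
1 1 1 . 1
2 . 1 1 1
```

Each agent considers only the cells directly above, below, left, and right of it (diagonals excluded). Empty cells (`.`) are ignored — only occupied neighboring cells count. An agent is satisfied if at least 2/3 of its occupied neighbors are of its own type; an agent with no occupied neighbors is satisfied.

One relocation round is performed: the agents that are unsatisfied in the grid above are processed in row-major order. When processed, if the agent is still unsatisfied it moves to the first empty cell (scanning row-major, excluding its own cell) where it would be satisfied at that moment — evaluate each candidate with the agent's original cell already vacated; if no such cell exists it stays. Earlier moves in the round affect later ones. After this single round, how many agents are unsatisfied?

Initially unsatisfied (in order): (1,2), (2,1), (2,2), (3,1), (4,1), (5,1).
  (1,2) → (1,1).
  (2,1): now satisfied by earlier moves; stays.
  (2,2) → (1,3).
  (3,1): no empty cell satisfies it; stays.
  (4,1) → (1,4).
  (5,1): now satisfied by earlier moves; stays.
Resulting grid:
2 . 1 1 1
2 . . . 1
2 1 1 1 1
. 1 1 . 1
2 . 1 1 1
Unsatisfied now: (3,1).

1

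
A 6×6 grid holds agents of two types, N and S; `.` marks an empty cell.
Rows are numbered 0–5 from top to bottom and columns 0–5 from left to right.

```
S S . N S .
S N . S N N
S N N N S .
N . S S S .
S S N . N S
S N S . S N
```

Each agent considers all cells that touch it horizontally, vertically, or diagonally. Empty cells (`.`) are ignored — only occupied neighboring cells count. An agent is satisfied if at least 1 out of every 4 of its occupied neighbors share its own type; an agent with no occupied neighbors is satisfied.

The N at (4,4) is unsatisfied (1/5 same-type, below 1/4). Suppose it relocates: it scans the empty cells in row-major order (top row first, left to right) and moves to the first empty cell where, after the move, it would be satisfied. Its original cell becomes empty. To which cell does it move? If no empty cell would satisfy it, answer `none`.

(0,2)

Vacating (4,4). Empty cells in order:
  (0,2): 2/4 same-type → satisfied — stop here.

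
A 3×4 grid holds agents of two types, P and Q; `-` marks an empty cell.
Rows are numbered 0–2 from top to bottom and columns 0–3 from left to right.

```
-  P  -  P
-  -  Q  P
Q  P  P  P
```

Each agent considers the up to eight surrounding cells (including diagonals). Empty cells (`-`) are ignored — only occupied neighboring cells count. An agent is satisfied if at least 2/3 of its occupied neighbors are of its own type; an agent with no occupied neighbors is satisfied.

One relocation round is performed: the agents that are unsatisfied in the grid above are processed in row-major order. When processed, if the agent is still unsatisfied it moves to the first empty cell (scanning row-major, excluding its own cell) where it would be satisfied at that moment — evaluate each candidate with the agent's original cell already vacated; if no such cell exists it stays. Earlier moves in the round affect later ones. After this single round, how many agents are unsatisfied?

Initially unsatisfied (in order): (0,1), (0,3), (1,2), (2,0), (2,1).
  (0,1) → (0,0).
  (0,3) → (1,0).
  (1,2): no empty cell satisfies it; stays.
  (2,0): no empty cell satisfies it; stays.
  (2,1) → (0,1).
Resulting grid:
P P - -
P - Q P
Q - P P
Unsatisfied now: (1,2), (2,0).

2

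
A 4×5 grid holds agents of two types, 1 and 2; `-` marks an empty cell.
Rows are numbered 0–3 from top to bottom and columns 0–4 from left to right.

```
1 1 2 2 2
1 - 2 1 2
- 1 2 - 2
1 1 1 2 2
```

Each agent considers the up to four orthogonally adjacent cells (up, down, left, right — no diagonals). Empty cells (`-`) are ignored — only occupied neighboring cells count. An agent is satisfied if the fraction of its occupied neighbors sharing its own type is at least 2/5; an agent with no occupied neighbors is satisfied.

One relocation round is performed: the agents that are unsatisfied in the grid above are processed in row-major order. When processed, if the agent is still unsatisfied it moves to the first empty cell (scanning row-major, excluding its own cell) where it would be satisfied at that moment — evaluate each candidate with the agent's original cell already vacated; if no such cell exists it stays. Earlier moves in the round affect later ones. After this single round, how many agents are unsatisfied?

Initially unsatisfied (in order): (1,3), (2,2), (3,2).
  (1,3) → (1,1).
  (2,2) → (1,3).
  (3,2): now satisfied by earlier moves; stays.
Resulting grid:
1 1 2 2 2
1 1 2 2 2
- 1 - - 2
1 1 1 2 2
All satisfied now.

0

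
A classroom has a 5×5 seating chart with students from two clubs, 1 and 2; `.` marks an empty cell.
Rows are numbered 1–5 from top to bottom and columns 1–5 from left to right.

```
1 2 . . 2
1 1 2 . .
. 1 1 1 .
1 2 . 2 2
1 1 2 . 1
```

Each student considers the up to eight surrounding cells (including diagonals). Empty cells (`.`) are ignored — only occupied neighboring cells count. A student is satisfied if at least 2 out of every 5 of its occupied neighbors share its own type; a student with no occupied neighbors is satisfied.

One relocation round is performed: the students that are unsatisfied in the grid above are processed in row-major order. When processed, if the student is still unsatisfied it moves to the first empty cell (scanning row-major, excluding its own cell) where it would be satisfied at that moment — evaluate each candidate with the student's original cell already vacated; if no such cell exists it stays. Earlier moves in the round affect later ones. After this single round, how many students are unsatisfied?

Initially unsatisfied (in order): (1,2), (2,3), (3,4), (4,2), (4,5), (5,5).
  (1,2) → (1,3).
  (2,3) → (1,4).
  (3,4) → (1,2).
  (4,2) → (2,4).
  (4,5): now satisfied by earlier moves; stays.
  (5,5) → (2,3).
Resulting grid:
1 1 2 2 2
1 1 1 2 .
. 1 1 . .
1 . . 2 2
1 1 2 . .
All satisfied now.

0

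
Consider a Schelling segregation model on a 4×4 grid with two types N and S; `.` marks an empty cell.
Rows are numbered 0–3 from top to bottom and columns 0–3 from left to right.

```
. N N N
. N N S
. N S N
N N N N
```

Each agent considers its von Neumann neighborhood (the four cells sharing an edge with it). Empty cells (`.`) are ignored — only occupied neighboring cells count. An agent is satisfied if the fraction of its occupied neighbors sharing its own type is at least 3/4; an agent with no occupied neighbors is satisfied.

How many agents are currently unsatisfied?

7

(0,1)N 2/2 ok
(0,2)N 3/3 ok
(0,3)N 1/2 unhappy
(1,1)N 3/3 ok
(1,2)N 2/4 unhappy
(1,3)S 0/3 unhappy
(2,1)N 2/3 unhappy
(2,2)S 0/4 unhappy
(2,3)N 1/3 unhappy
(3,0)N 1/1 ok
(3,1)N 3/3 ok
(3,2)N 2/3 unhappy
(3,3)N 2/2 ok
Unsatisfied: (0,3), (1,2), (1,3), (2,1), (2,2), (2,3), (3,2) — 7 in total.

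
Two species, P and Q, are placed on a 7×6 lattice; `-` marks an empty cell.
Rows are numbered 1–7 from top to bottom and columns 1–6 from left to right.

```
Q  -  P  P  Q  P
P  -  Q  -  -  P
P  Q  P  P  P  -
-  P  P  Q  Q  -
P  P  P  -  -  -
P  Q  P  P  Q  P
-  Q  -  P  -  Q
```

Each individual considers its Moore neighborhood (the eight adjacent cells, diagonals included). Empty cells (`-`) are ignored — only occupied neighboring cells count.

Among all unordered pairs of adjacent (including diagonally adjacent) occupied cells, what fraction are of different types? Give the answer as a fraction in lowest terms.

Scan each occupied cell's neighbors to the right and below (and the two forward diagonals) so each pair is counted once.
Row 1: Q(1,1)–P(2,1)≠ P(1,3)–P(1,4)= P(1,3)–Q(2,3)≠ P(1,4)–Q(1,5)≠ P(1,4)–Q(2,3)≠ Q(1,5)–P(1,6)≠ Q(1,5)–P(2,6)≠ P(1,6)–P(2,6)=  → 6/8 unlike.
Row 2: P(2,1)–P(3,1)= P(2,1)–Q(3,2)≠ Q(2,3)–P(3,3)≠ Q(2,3)–P(3,4)≠ Q(2,3)–Q(3,2)= P(2,6)–P(3,5)=  → 3/6 unlike.
Row 3: P(3,1)–Q(3,2)≠ P(3,1)–P(4,2)= Q(3,2)–P(3,3)≠ Q(3,2)–P(4,2)≠ Q(3,2)–P(4,3)≠ P(3,3)–P(3,4)= P(3,3)–P(4,3)= P(3,3)–Q(4,4)≠ P(3,3)–P(4,2)= P(3,4)–P(3,5)= P(3,4)–Q(4,4)≠ P(3,4)–Q(4,5)≠ P(3,4)–P(4,3)= P(3,5)–Q(4,5)≠ P(3,5)–Q(4,4)≠  → 9/15 unlike.
Row 4: P(4,2)–P(4,3)= P(4,2)–P(5,2)= P(4,2)–P(5,3)= P(4,2)–P(5,1)= P(4,3)–Q(4,4)≠ P(4,3)–P(5,3)= P(4,3)–P(5,2)= Q(4,4)–Q(4,5)= Q(4,4)–P(5,3)≠  → 2/9 unlike.
Row 5: P(5,1)–P(5,2)= P(5,1)–P(6,1)= P(5,1)–Q(6,2)≠ P(5,2)–P(5,3)= P(5,2)–Q(6,2)≠ P(5,2)–P(6,3)= P(5,2)–P(6,1)= P(5,3)–P(6,3)= P(5,3)–P(6,4)= P(5,3)–Q(6,2)≠  → 3/10 unlike.
Row 6: P(6,1)–Q(6,2)≠ P(6,1)–Q(7,2)≠ Q(6,2)–P(6,3)≠ Q(6,2)–Q(7,2)= P(6,3)–P(6,4)= P(6,3)–P(7,4)= P(6,3)–Q(7,2)≠ P(6,4)–Q(6,5)≠ P(6,4)–P(7,4)= Q(6,5)–P(6,6)≠ Q(6,5)–Q(7,6)= Q(6,5)–P(7,4)≠ P(6,6)–Q(7,6)≠  → 8/13 unlike.
Total adjacent occupied pairs: 61; unlike-type pairs: 31.
31/61 is already in lowest terms.

31/61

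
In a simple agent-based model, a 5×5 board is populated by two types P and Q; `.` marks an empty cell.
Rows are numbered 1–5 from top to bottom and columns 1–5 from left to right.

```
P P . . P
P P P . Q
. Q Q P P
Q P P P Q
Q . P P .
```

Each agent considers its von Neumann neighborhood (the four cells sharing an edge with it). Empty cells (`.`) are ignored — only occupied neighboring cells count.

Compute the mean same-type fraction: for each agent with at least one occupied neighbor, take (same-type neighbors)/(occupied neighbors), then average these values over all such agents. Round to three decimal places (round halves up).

Row 1: (1,1)P 2/2 · (1,2)P 2/2 · (1,5)P 0/1
Row 2: (2,1)P 2/2 · (2,2)P 3/4 · (2,3)P 1/2 · (2,5)Q 0/2
Row 3: (3,2)Q 1/3 · (3,3)Q 1/4 · (3,4)P 2/3 · (3,5)P 1/3
Row 4: (4,1)Q 1/2 · (4,2)P 1/3 · (4,3)P 3/4 · (4,4)P 3/4 · (4,5)Q 0/2
Row 5: (5,1)Q 1/1 · (5,3)P 2/2 · (5,4)P 2/2
Sum over 19 agents: 2/2 + 2/2 + 0/1 + 2/2 + 3/4 + 1/2 + 0/2 + 1/3 + 1/4 + 2/3 + 1/3 + 1/2 + 1/3 + 3/4 + 3/4 + 0/2 + 1/1 + 2/2 + 2/2 = 67/6; mean = 67/6 ÷ 19 = 67/114 = 0.587719… → 0.588.

0.588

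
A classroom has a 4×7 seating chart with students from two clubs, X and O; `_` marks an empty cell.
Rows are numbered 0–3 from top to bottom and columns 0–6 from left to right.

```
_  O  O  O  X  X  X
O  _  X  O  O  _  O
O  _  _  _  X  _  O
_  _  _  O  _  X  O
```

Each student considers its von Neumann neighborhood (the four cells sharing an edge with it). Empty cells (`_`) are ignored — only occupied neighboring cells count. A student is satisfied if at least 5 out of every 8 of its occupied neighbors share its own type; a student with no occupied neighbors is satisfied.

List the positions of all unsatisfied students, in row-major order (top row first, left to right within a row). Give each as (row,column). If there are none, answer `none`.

(0,4), (0,6), (1,2), (1,4), (1,6), (2,4), (3,5), (3,6)

Row 0: (0,1)O 1/1 ✓ · (0,2)O 2/3 ✓ · (0,3)O 2/3 ✓ · (0,4)X 1/3 ✗ · (0,5)X 2/2 ✓ · (0,6)X 1/2 ✗
Row 1: (1,0)O 1/1 ✓ · (1,2)X 0/2 ✗ · (1,3)O 2/3 ✓ · (1,4)O 1/3 ✗ · (1,6)O 1/2 ✗
Row 2: (2,0)O 1/1 ✓ · (2,4)X 0/1 ✗ · (2,6)O 2/2 ✓
Row 3: (3,3)O 0/0 ✓ · (3,5)X 0/1 ✗ · (3,6)O 1/2 ✗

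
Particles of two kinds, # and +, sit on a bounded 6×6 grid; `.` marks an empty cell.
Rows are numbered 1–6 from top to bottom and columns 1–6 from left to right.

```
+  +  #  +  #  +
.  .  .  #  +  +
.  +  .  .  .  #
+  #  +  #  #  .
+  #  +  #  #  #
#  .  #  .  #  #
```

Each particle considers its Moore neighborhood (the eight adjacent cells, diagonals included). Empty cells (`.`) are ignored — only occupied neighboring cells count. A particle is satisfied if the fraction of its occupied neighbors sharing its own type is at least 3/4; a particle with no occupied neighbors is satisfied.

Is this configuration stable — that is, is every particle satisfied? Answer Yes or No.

No

(1,1)+ 1/1 satisfied
(1,2)+ 1/2 not
(1,3)# 1/3 not
(1,4)+ 1/4 not
(1,5)# 1/5 not
(1,6)+ 2/3 not
(2,4)# 2/4 not
(2,5)+ 3/6 not
(2,6)+ 2/4 not
(3,2)+ 2/3 not
(3,6)# 1/3 not
(4,1)+ 2/4 not
(4,2)# 1/6 not
(4,3)+ 2/6 not
(4,4)# 3/5 not
(4,5)# 5/5 satisfied
(5,1)+ 1/4 not
(5,2)# 3/7 not
(5,3)+ 1/6 not
(5,4)# 5/7 not
(5,5)# 6/6 satisfied
(5,6)# 4/4 satisfied
(6,1)# 1/2 not
(6,3)# 2/3 not
(6,5)# 4/4 satisfied
(6,6)# 3/3 satisfied
For instance (1,2) has only 1/2 same-type neighbors, below 3/4.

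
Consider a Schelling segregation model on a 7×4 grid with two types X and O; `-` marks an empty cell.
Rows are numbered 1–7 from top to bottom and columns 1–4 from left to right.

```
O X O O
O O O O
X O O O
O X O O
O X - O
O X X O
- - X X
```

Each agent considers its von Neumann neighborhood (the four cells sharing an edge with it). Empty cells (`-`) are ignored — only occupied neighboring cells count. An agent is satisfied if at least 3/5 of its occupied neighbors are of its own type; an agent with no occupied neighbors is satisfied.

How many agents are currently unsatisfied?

(1,1)O 1/2 not
(1,2)X 0/3 not
(1,3)O 2/3 satisfied
(1,4)O 2/2 satisfied
(2,1)O 2/3 satisfied
(2,2)O 3/4 satisfied
(2,3)O 4/4 satisfied
(2,4)O 3/3 satisfied
(3,1)X 0/3 not
(3,2)O 2/4 not
(3,3)O 4/4 satisfied
(3,4)O 3/3 satisfied
(4,1)O 1/3 not
(4,2)X 1/4 not
(4,3)O 2/3 satisfied
(4,4)O 3/3 satisfied
(5,1)O 2/3 satisfied
(5,2)X 2/3 satisfied
(5,4)O 2/2 satisfied
(6,1)O 1/2 not
(6,2)X 2/3 satisfied
(6,3)X 2/3 satisfied
(6,4)O 1/3 not
(7,3)X 2/2 satisfied
(7,4)X 1/2 not
Unsatisfied: (1,1), (1,2), (3,1), (3,2), (4,1), (4,2), (6,1), (6,4), (7,4) — 9 in total.

9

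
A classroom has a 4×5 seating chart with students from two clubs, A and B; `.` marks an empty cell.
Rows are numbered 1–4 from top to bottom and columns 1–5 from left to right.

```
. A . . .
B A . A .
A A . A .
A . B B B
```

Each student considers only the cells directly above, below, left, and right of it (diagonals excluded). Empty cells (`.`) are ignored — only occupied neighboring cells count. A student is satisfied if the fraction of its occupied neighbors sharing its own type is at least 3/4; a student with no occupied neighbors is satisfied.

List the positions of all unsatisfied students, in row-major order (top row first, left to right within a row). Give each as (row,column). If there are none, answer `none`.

(2,1), (2,2), (3,1), (3,4), (4,4)

(1,2)A 1/1 ✓
(2,1)B 0/2 ✗
(2,2)A 2/3 ✗
(2,4)A 1/1 ✓
(3,1)A 2/3 ✗
(3,2)A 2/2 ✓
(3,4)A 1/2 ✗
(4,1)A 1/1 ✓
(4,3)B 1/1 ✓
(4,4)B 2/3 ✗
(4,5)B 1/1 ✓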